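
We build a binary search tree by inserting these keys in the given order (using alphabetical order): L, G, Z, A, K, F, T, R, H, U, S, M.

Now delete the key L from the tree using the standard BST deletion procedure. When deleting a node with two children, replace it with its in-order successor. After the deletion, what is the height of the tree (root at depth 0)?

Resulting structure (node: left, right):
  L: L=G, R=Z
  G: L=A, R=K
  Z: L=T, R=–
  A: L=–, R=F
  K: L=H, R=–
  F: L=–, R=–
  T: L=R, R=U
  R: L=M, R=S
  H: L=–, R=–
  U: L=–, R=–
  S: L=–, R=–
  M: L=–, R=–

Delete L (two children — replace with in-order successor).
After deletion, deepest node is S at depth 4.

4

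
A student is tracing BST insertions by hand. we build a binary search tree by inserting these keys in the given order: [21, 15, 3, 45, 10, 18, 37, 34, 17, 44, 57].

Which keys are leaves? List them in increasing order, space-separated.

21: root
15: left child of 21 (depth 1)
3: left child of 15 (depth 2)
45: right child of 21 (depth 1)
10: right child of 3 (depth 3)
18: right child of 15 (depth 2)
37: left child of 45 (depth 2)
34: left child of 37 (depth 3)
17: left child of 18 (depth 3)
44: right child of 37 (depth 3)
57: right child of 45 (depth 2)

10 17 34 44 57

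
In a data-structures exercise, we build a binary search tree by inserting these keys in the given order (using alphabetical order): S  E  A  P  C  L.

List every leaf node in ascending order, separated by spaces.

C L

Insert S: tree is empty, so S becomes the root.
Insert E: E < S → go left. Place as left child of S.
Insert A: A < S → go left; A < E → go left. Place as left child of E.
Insert P: P < S → go left; P > E → go right. Place as right child of E.
Insert C: C < S → go left; C < E → go left; C > A → go right. Place as right child of A.
Insert L: L < S → go left; L > E → go right; L < P → go left. Place as left child of P.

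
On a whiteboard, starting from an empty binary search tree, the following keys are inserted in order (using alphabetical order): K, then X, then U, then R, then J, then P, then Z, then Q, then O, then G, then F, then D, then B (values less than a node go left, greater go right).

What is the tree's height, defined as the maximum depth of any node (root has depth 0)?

5

Insert K: tree is empty, so K becomes the root.
Insert X: X > K → go right. Place as right child of K.
Insert U: U > K → go right; U < X → go left. Place as left child of X.
Insert R: R > K → go right; R < X → go left; R < U → go left. Place as left child of U.
Insert J: J < K → go left. Place as left child of K.
Insert P: P > K → go right; P < X → go left; P < U → go left; P < R → go left. Place as left child of R.
Insert Z: Z > K → go right; Z > X → go right. Place as right child of X.
Insert Q: Q > K → go right; Q < X → go left; Q < U → go left; Q < R → go left; Q > P → go right. Place as right child of P.
Insert O: O > K → go right; O < X → go left; O < U → go left; O < R → go left; O < P → go left. Place as left child of P.
Insert G: G < K → go left; G < J → go left. Place as left child of J.
Insert F: F < K → go left; F < J → go left; F < G → go left. Place as left child of G.
Insert D: D < K → go left; D < J → go left; D < G → go left; D < F → go left. Place as left child of F.
Insert B: B < K → go left; B < J → go left; B < G → go left; B < F → go left; B < D → go left. Place as left child of D.

The deepest node is Q at depth 5.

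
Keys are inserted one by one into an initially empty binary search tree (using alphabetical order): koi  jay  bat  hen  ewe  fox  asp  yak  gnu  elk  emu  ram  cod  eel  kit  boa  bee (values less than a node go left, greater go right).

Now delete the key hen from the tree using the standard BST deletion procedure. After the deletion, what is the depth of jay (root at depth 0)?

Resulting structure (node: left, right):
  koi: L=jay, R=yak
  jay: L=bat, R=kit
  bat: L=asp, R=hen
  hen: L=ewe, R=–
  ewe: L=elk, R=fox
  fox: L=–, R=gnu
  asp: L=–, R=–
  yak: L=ram, R=–
  gnu: L=–, R=–
  elk: L=cod, R=emu
  emu: L=–, R=–
  ram: L=–, R=–
  cod: L=boa, R=eel
  eel: L=–, R=–
  kit: L=–, R=–
  boa: L=bee, R=–
  bee: L=–, R=–

Delete hen (at most one child — splice it out).
After deletion, path to jay: koi → jay.

1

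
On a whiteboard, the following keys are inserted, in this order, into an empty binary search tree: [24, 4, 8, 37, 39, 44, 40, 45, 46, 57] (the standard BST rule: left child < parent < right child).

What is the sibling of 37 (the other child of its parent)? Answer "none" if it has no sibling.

Resulting structure (node: left, right):
  24: L=4, R=37
  4: L=–, R=8
  8: L=–, R=–
  37: L=–, R=39
  39: L=–, R=44
  44: L=40, R=45
  40: L=–, R=–
  45: L=–, R=46
  46: L=–, R=57
  57: L=–, R=–

37's parent is 24; the other child of 24 is 4.

4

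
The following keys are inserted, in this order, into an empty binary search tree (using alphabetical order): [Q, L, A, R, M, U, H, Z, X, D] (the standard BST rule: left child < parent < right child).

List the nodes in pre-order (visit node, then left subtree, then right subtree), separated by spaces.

Q L A H D M R U Z X

Resulting structure (node: left, right):
  Q: L=L, R=R
  L: L=A, R=M
  A: L=–, R=H
  R: L=–, R=U
  M: L=–, R=–
  U: L=–, R=Z
  H: L=D, R=–
  Z: L=X, R=–
  X: L=–, R=–
  D: L=–, R=–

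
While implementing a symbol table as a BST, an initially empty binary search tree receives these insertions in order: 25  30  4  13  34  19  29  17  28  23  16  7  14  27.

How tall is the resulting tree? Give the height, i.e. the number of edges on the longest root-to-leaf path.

6

25: root
30: right child of 25 (depth 1)
4: left child of 25 (depth 1)
13: right child of 4 (depth 2)
34: right child of 30 (depth 2)
19: right child of 13 (depth 3)
29: left child of 30 (depth 2)
17: left child of 19 (depth 4)
28: left child of 29 (depth 3)
23: right child of 19 (depth 4)
16: left child of 17 (depth 5)
7: left child of 13 (depth 3)
14: left child of 16 (depth 6)
27: left child of 28 (depth 4)

The deepest node is 14 at depth 6.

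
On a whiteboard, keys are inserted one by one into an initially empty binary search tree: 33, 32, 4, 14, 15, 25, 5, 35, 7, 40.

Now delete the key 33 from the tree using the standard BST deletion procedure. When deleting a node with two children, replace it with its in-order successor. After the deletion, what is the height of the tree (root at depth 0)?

Insert 33: tree is empty, so 33 becomes the root.
Insert 32: 32 < 33 → go left. Place as left child of 33.
Insert 4: 4 < 33 → go left; 4 < 32 → go left. Place as left child of 32.
Insert 14: 14 < 33 → go left; 14 < 32 → go left; 14 > 4 → go right. Place as right child of 4.
Insert 15: 15 < 33 → go left; 15 < 32 → go left; 15 > 4 → go right; 15 > 14 → go right. Place as right child of 14.
Insert 25: 25 < 33 → go left; 25 < 32 → go left; 25 > 4 → go right; 25 > 14 → go right; 25 > 15 → go right. Place as right child of 15.
Insert 5: 5 < 33 → go left; 5 < 32 → go left; 5 > 4 → go right; 5 < 14 → go left. Place as left child of 14.
Insert 35: 35 > 33 → go right. Place as right child of 33.
Insert 7: 7 < 33 → go left; 7 < 32 → go left; 7 > 4 → go right; 7 < 14 → go left; 7 > 5 → go right. Place as right child of 5.
Insert 40: 40 > 33 → go right; 40 > 35 → go right. Place as right child of 35.

Delete 33 (two children — replace with in-order successor).
After deletion, deepest node is 25 at depth 5.

5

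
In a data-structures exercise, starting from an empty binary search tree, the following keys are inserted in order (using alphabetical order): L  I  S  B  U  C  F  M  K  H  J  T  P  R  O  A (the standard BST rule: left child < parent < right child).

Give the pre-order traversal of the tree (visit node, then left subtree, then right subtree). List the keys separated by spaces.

L I B A C F H K J S M P O R U T

Insert L: tree is empty, so L becomes the root.
Insert I: I < L → go left. Place as left child of L.
Insert S: S > L → go right. Place as right child of L.
Insert B: B < L → go left; B < I → go left. Place as left child of I.
Insert U: U > L → go right; U > S → go right. Place as right child of S.
Insert C: C < L → go left; C < I → go left; C > B → go right. Place as right child of B.
Insert F: F < L → go left; F < I → go left; F > B → go right; F > C → go right. Place as right child of C.
Insert M: M > L → go right; M < S → go left. Place as left child of S.
Insert K: K < L → go left; K > I → go right. Place as right child of I.
Insert H: H < L → go left; H < I → go left; H > B → go right; H > C → go right; H > F → go right. Place as right child of F.
Insert J: J < L → go left; J > I → go right; J < K → go left. Place as left child of K.
Insert T: T > L → go right; T > S → go right; T < U → go left. Place as left child of U.
Insert P: P > L → go right; P < S → go left; P > M → go right. Place as right child of M.
Insert R: R > L → go right; R < S → go left; R > M → go right; R > P → go right. Place as right child of P.
Insert O: O > L → go right; O < S → go left; O > M → go right; O < P → go left. Place as left child of P.
Insert A: A < L → go left; A < I → go left; A < B → go left. Place as left child of B.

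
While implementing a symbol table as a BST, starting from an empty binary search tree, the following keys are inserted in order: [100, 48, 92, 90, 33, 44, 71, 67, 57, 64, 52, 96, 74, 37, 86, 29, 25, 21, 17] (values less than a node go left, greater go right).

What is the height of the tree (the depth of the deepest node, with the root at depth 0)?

Insert 100: tree is empty, so 100 becomes the root.
Insert 48: 48 < 100 → go left. Place as left child of 100.
Insert 92: 92 < 100 → go left; 92 > 48 → go right. Place as right child of 48.
Insert 90: 90 < 100 → go left; 90 > 48 → go right; 90 < 92 → go left. Place as left child of 92.
Insert 33: 33 < 100 → go left; 33 < 48 → go left. Place as left child of 48.
Insert 44: 44 < 100 → go left; 44 < 48 → go left; 44 > 33 → go right. Place as right child of 33.
Insert 71: 71 < 100 → go left; 71 > 48 → go right; 71 < 92 → go left; 71 < 90 → go left. Place as left child of 90.
Insert 67: 67 < 100 → go left; 67 > 48 → go right; 67 < 92 → go left; 67 < 90 → go left; 67 < 71 → go left. Place as left child of 71.
Insert 57: 57 < 100 → go left; 57 > 48 → go right; 57 < 92 → go left; 57 < 90 → go left; 57 < 71 → go left; 57 < 67 → go left. Place as left child of 67.
Insert 64: 64 < 100 → go left; 64 > 48 → go right; 64 < 92 → go left; 64 < 90 → go left; 64 < 71 → go left; 64 < 67 → go left; 64 > 57 → go right. Place as right child of 57.
Insert 52: 52 < 100 → go left; 52 > 48 → go right; 52 < 92 → go left; 52 < 90 → go left; 52 < 71 → go left; 52 < 67 → go left; 52 < 57 → go left. Place as left child of 57.
Insert 96: 96 < 100 → go left; 96 > 48 → go right; 96 > 92 → go right. Place as right child of 92.
Insert 74: 74 < 100 → go left; 74 > 48 → go right; 74 < 92 → go left; 74 < 90 → go left; 74 > 71 → go right. Place as right child of 71.
Insert 37: 37 < 100 → go left; 37 < 48 → go left; 37 > 33 → go right; 37 < 44 → go left. Place as left child of 44.
Insert 86: 86 < 100 → go left; 86 > 48 → go right; 86 < 92 → go left; 86 < 90 → go left; 86 > 71 → go right; 86 > 74 → go right. Place as right child of 74.
Insert 29: 29 < 100 → go left; 29 < 48 → go left; 29 < 33 → go left. Place as left child of 33.
Insert 25: 25 < 100 → go left; 25 < 48 → go left; 25 < 33 → go left; 25 < 29 → go left. Place as left child of 29.
Insert 21: 21 < 100 → go left; 21 < 48 → go left; 21 < 33 → go left; 21 < 29 → go left; 21 < 25 → go left. Place as left child of 25.
Insert 17: 17 < 100 → go left; 17 < 48 → go left; 17 < 33 → go left; 17 < 29 → go left; 17 < 25 → go left; 17 < 21 → go left. Place as left child of 21.

The deepest node is 64 at depth 7.

7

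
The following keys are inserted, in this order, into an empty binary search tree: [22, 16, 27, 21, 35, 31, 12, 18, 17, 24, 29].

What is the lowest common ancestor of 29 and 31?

31

Resulting structure (node: left, right):
  22: L=16, R=27
  16: L=12, R=21
  27: L=24, R=35
  21: L=18, R=–
  35: L=31, R=–
  31: L=29, R=–
  12: L=–, R=–
  18: L=17, R=–
  17: L=–, R=–
  24: L=–, R=–
  29: L=–, R=–

Path to 29: 22 → 27 → 35 → 31 → 29
Path to 31: 22 → 27 → 35 → 31
31 lies on both paths and is an ancestor of the other node.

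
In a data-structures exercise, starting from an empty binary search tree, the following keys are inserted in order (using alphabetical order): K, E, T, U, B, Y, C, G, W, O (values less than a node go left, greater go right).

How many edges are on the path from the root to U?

2

Resulting structure (node: left, right):
  K: L=E, R=T
  E: L=B, R=G
  T: L=O, R=U
  U: L=–, R=Y
  B: L=–, R=C
  Y: L=W, R=–
  C: L=–, R=–
  G: L=–, R=–
  W: L=–, R=–
  O: L=–, R=–

Path to U: K → T → U, which is 2 edges.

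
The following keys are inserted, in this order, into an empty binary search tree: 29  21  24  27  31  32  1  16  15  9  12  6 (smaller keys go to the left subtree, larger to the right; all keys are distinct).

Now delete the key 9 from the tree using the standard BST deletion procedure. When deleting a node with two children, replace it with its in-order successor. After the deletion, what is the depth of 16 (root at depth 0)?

3

Insert 29: tree is empty, so 29 becomes the root.
Insert 21: 21 < 29 → go left. Place as left child of 29.
Insert 24: 24 < 29 → go left; 24 > 21 → go right. Place as right child of 21.
Insert 27: 27 < 29 → go left; 27 > 21 → go right; 27 > 24 → go right. Place as right child of 24.
Insert 31: 31 > 29 → go right. Place as right child of 29.
Insert 32: 32 > 29 → go right; 32 > 31 → go right. Place as right child of 31.
Insert 1: 1 < 29 → go left; 1 < 21 → go left. Place as left child of 21.
Insert 16: 16 < 29 → go left; 16 < 21 → go left; 16 > 1 → go right. Place as right child of 1.
Insert 15: 15 < 29 → go left; 15 < 21 → go left; 15 > 1 → go right; 15 < 16 → go left. Place as left child of 16.
Insert 9: 9 < 29 → go left; 9 < 21 → go left; 9 > 1 → go right; 9 < 16 → go left; 9 < 15 → go left. Place as left child of 15.
Insert 12: 12 < 29 → go left; 12 < 21 → go left; 12 > 1 → go right; 12 < 16 → go left; 12 < 15 → go left; 12 > 9 → go right. Place as right child of 9.
Insert 6: 6 < 29 → go left; 6 < 21 → go left; 6 > 1 → go right; 6 < 16 → go left; 6 < 15 → go left; 6 < 9 → go left. Place as left child of 9.

Delete 9 (two children — replace with in-order successor).
After deletion, path to 16: 29 → 21 → 1 → 16.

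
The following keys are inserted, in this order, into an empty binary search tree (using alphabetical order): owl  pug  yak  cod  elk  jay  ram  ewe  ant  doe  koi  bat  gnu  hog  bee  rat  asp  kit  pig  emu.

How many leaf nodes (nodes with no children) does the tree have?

8

owl: root
pug: right child of owl (depth 1)
yak: right child of pug (depth 2)
cod: left child of owl (depth 1)
elk: right child of cod (depth 2)
jay: right child of elk (depth 3)
ram: left child of yak (depth 3)
ewe: left child of jay (depth 4)
ant: left child of cod (depth 2)
doe: left child of elk (depth 3)
koi: right child of jay (depth 4)
bat: right child of ant (depth 3)
gnu: right child of ewe (depth 5)
hog: right child of gnu (depth 6)
bee: right child of bat (depth 4)
rat: right child of ram (depth 4)
asp: left child of bat (depth 4)
kit: left child of koi (depth 5)
pig: left child of pug (depth 2)
emu: left child of ewe (depth 5)

Leaves: asp, bee, doe, emu, hog, kit, pig, rat — 8 in total.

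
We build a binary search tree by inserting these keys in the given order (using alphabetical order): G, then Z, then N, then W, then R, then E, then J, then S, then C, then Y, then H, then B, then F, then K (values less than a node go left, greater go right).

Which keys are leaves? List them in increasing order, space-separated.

B F H K S Y

Resulting structure (node: left, right):
  G: L=E, R=Z
  Z: L=N, R=–
  N: L=J, R=W
  W: L=R, R=Y
  R: L=–, R=S
  E: L=C, R=F
  J: L=H, R=K
  S: L=–, R=–
  C: L=B, R=–
  Y: L=–, R=–
  H: L=–, R=–
  B: L=–, R=–
  F: L=–, R=–
  K: L=–, R=–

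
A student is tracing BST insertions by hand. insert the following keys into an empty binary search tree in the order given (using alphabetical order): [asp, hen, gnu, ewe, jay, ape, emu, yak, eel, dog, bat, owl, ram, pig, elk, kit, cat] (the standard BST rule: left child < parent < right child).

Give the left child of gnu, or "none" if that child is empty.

Resulting structure (node: left, right):
  asp: L=ape, R=hen
  hen: L=gnu, R=jay
  gnu: L=ewe, R=–
  ewe: L=emu, R=–
  jay: L=–, R=yak
  ape: L=–, R=–
  emu: L=eel, R=–
  yak: L=owl, R=–
  eel: L=dog, R=elk
  dog: L=bat, R=–
  bat: L=–, R=cat
  owl: L=kit, R=ram
  ram: L=pig, R=–
  pig: L=–, R=–
  elk: L=–, R=–
  kit: L=–, R=–
  cat: L=–, R=–

ewe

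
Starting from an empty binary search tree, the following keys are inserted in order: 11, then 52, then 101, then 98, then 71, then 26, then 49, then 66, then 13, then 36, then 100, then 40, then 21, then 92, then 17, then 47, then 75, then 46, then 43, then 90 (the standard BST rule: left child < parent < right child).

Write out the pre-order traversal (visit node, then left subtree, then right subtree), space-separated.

11 52 26 13 21 17 49 36 40 47 46 43 101 98 71 66 92 75 90 100

Insert 11: tree is empty, so 11 becomes the root.
Insert 52: 52 > 11 → go right. Place as right child of 11.
Insert 101: 101 > 11 → go right; 101 > 52 → go right. Place as right child of 52.
Insert 98: 98 > 11 → go right; 98 > 52 → go right; 98 < 101 → go left. Place as left child of 101.
Insert 71: 71 > 11 → go right; 71 > 52 → go right; 71 < 101 → go left; 71 < 98 → go left. Place as left child of 98.
Insert 26: 26 > 11 → go right; 26 < 52 → go left. Place as left child of 52.
Insert 49: 49 > 11 → go right; 49 < 52 → go left; 49 > 26 → go right. Place as right child of 26.
Insert 66: 66 > 11 → go right; 66 > 52 → go right; 66 < 101 → go left; 66 < 98 → go left; 66 < 71 → go left. Place as left child of 71.
Insert 13: 13 > 11 → go right; 13 < 52 → go left; 13 < 26 → go left. Place as left child of 26.
Insert 36: 36 > 11 → go right; 36 < 52 → go left; 36 > 26 → go right; 36 < 49 → go left. Place as left child of 49.
Insert 100: 100 > 11 → go right; 100 > 52 → go right; 100 < 101 → go left; 100 > 98 → go right. Place as right child of 98.
Insert 40: 40 > 11 → go right; 40 < 52 → go left; 40 > 26 → go right; 40 < 49 → go left; 40 > 36 → go right. Place as right child of 36.
Insert 21: 21 > 11 → go right; 21 < 52 → go left; 21 < 26 → go left; 21 > 13 → go right. Place as right child of 13.
Insert 92: 92 > 11 → go right; 92 > 52 → go right; 92 < 101 → go left; 92 < 98 → go left; 92 > 71 → go right. Place as right child of 71.
Insert 17: 17 > 11 → go right; 17 < 52 → go left; 17 < 26 → go left; 17 > 13 → go right; 17 < 21 → go left. Place as left child of 21.
Insert 47: 47 > 11 → go right; 47 < 52 → go left; 47 > 26 → go right; 47 < 49 → go left; 47 > 36 → go right; 47 > 40 → go right. Place as right child of 40.
Insert 75: 75 > 11 → go right; 75 > 52 → go right; 75 < 101 → go left; 75 < 98 → go left; 75 > 71 → go right; 75 < 92 → go left. Place as left child of 92.
Insert 46: 46 > 11 → go right; 46 < 52 → go left; 46 > 26 → go right; 46 < 49 → go left; 46 > 36 → go right; 46 > 40 → go right; 46 < 47 → go left. Place as left child of 47.
Insert 43: 43 > 11 → go right; 43 < 52 → go left; 43 > 26 → go right; 43 < 49 → go left; 43 > 36 → go right; 43 > 40 → go right; 43 < 47 → go left; 43 < 46 → go left. Place as left child of 46.
Insert 90: 90 > 11 → go right; 90 > 52 → go right; 90 < 101 → go left; 90 < 98 → go left; 90 > 71 → go right; 90 < 92 → go left; 90 > 75 → go right. Place as right child of 75.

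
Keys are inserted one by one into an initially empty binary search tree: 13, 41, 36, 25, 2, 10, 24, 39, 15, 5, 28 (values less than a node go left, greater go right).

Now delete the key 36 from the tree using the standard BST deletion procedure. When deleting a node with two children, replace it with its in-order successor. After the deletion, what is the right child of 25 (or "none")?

28

Insert 13: tree is empty, so 13 becomes the root.
Insert 41: 41 > 13 → go right. Place as right child of 13.
Insert 36: 36 > 13 → go right; 36 < 41 → go left. Place as left child of 41.
Insert 25: 25 > 13 → go right; 25 < 41 → go left; 25 < 36 → go left. Place as left child of 36.
Insert 2: 2 < 13 → go left. Place as left child of 13.
Insert 10: 10 < 13 → go left; 10 > 2 → go right. Place as right child of 2.
Insert 24: 24 > 13 → go right; 24 < 41 → go left; 24 < 36 → go left; 24 < 25 → go left. Place as left child of 25.
Insert 39: 39 > 13 → go right; 39 < 41 → go left; 39 > 36 → go right. Place as right child of 36.
Insert 15: 15 > 13 → go right; 15 < 41 → go left; 15 < 36 → go left; 15 < 25 → go left; 15 < 24 → go left. Place as left child of 24.
Insert 5: 5 < 13 → go left; 5 > 2 → go right; 5 < 10 → go left. Place as left child of 10.
Insert 28: 28 > 13 → go right; 28 < 41 → go left; 28 < 36 → go left; 28 > 25 → go right. Place as right child of 25.

Delete 36 (two children — replace with in-order successor).
After deletion, 25's right child: 28.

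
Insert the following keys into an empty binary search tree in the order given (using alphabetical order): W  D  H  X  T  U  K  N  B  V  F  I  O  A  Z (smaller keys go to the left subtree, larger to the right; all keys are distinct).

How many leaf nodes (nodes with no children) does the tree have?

6

W: root
D: left child of W (depth 1)
H: right child of D (depth 2)
X: right child of W (depth 1)
T: right child of H (depth 3)
U: right child of T (depth 4)
K: left child of T (depth 4)
N: right child of K (depth 5)
B: left child of D (depth 2)
V: right child of U (depth 5)
F: left child of H (depth 3)
I: left child of K (depth 5)
O: right child of N (depth 6)
A: left child of B (depth 3)
Z: right child of X (depth 2)

Leaves: A, F, I, O, V, Z — 6 in total.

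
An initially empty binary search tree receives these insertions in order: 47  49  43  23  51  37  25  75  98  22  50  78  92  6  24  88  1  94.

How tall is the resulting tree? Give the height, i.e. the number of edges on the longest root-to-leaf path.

47: root
49: right child of 47 (depth 1)
43: left child of 47 (depth 1)
23: left child of 43 (depth 2)
51: right child of 49 (depth 2)
37: right child of 23 (depth 3)
25: left child of 37 (depth 4)
75: right child of 51 (depth 3)
98: right child of 75 (depth 4)
22: left child of 23 (depth 3)
50: left child of 51 (depth 3)
78: left child of 98 (depth 5)
92: right child of 78 (depth 6)
6: left child of 22 (depth 4)
24: left child of 25 (depth 5)
88: left child of 92 (depth 7)
1: left child of 6 (depth 5)
94: right child of 92 (depth 7)

The deepest node is 88 at depth 7.

7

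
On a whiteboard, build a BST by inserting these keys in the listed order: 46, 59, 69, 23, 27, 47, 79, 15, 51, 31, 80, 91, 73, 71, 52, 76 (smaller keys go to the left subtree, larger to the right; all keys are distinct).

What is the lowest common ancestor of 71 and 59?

59

Insert 46: tree is empty, so 46 becomes the root.
Insert 59: 59 > 46 → go right. Place as right child of 46.
Insert 69: 69 > 46 → go right; 69 > 59 → go right. Place as right child of 59.
Insert 23: 23 < 46 → go left. Place as left child of 46.
Insert 27: 27 < 46 → go left; 27 > 23 → go right. Place as right child of 23.
Insert 47: 47 > 46 → go right; 47 < 59 → go left. Place as left child of 59.
Insert 79: 79 > 46 → go right; 79 > 59 → go right; 79 > 69 → go right. Place as right child of 69.
Insert 15: 15 < 46 → go left; 15 < 23 → go left. Place as left child of 23.
Insert 51: 51 > 46 → go right; 51 < 59 → go left; 51 > 47 → go right. Place as right child of 47.
Insert 31: 31 < 46 → go left; 31 > 23 → go right; 31 > 27 → go right. Place as right child of 27.
Insert 80: 80 > 46 → go right; 80 > 59 → go right; 80 > 69 → go right; 80 > 79 → go right. Place as right child of 79.
Insert 91: 91 > 46 → go right; 91 > 59 → go right; 91 > 69 → go right; 91 > 79 → go right; 91 > 80 → go right. Place as right child of 80.
Insert 73: 73 > 46 → go right; 73 > 59 → go right; 73 > 69 → go right; 73 < 79 → go left. Place as left child of 79.
Insert 71: 71 > 46 → go right; 71 > 59 → go right; 71 > 69 → go right; 71 < 79 → go left; 71 < 73 → go left. Place as left child of 73.
Insert 52: 52 > 46 → go right; 52 < 59 → go left; 52 > 47 → go right; 52 > 51 → go right. Place as right child of 51.
Insert 76: 76 > 46 → go right; 76 > 59 → go right; 76 > 69 → go right; 76 < 79 → go left; 76 > 73 → go right. Place as right child of 73.

Path to 71: 46 → 59 → 69 → 79 → 73 → 71
Path to 59: 46 → 59
59 lies on both paths and is an ancestor of the other node.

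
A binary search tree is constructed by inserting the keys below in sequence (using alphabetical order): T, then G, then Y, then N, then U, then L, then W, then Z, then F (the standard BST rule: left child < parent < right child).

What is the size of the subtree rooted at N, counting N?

T: root
G: left child of T (depth 1)
Y: right child of T (depth 1)
N: right child of G (depth 2)
U: left child of Y (depth 2)
L: left child of N (depth 3)
W: right child of U (depth 3)
Z: right child of Y (depth 2)
F: left child of G (depth 2)

Subtree rooted at N contains: N, L — 2 nodes.

2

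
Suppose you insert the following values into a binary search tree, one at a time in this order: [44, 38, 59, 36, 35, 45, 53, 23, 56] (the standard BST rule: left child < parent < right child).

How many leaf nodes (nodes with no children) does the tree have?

Insert 44: tree is empty, so 44 becomes the root.
Insert 38: 38 < 44 → go left. Place as left child of 44.
Insert 59: 59 > 44 → go right. Place as right child of 44.
Insert 36: 36 < 44 → go left; 36 < 38 → go left. Place as left child of 38.
Insert 35: 35 < 44 → go left; 35 < 38 → go left; 35 < 36 → go left. Place as left child of 36.
Insert 45: 45 > 44 → go right; 45 < 59 → go left. Place as left child of 59.
Insert 53: 53 > 44 → go right; 53 < 59 → go left; 53 > 45 → go right. Place as right child of 45.
Insert 23: 23 < 44 → go left; 23 < 38 → go left; 23 < 36 → go left; 23 < 35 → go left. Place as left child of 35.
Insert 56: 56 > 44 → go right; 56 < 59 → go left; 56 > 45 → go right; 56 > 53 → go right. Place as right child of 53.

Leaves: 23, 56 — 2 in total.

2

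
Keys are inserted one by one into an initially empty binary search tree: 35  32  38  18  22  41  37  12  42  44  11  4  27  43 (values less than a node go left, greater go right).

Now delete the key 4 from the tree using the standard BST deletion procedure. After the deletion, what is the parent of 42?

35: root
32: left child of 35 (depth 1)
38: right child of 35 (depth 1)
18: left child of 32 (depth 2)
22: right child of 18 (depth 3)
41: right child of 38 (depth 2)
37: left child of 38 (depth 2)
12: left child of 18 (depth 3)
42: right child of 41 (depth 3)
44: right child of 42 (depth 4)
11: left child of 12 (depth 4)
4: left child of 11 (depth 5)
27: right child of 22 (depth 4)
43: left child of 44 (depth 5)

Delete 4 (at most one child — splice it out).
After deletion, 42's parent is 41.

41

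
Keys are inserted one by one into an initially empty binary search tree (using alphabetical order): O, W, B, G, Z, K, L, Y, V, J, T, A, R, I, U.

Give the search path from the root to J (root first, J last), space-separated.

O B G K J

Resulting structure (node: left, right):
  O: L=B, R=W
  W: L=V, R=Z
  B: L=A, R=G
  G: L=–, R=K
  Z: L=Y, R=–
  K: L=J, R=L
  L: L=–, R=–
  Y: L=–, R=–
  V: L=T, R=–
  J: L=I, R=–
  T: L=R, R=U
  A: L=–, R=–
  R: L=–, R=–
  I: L=–, R=–
  U: L=–, R=–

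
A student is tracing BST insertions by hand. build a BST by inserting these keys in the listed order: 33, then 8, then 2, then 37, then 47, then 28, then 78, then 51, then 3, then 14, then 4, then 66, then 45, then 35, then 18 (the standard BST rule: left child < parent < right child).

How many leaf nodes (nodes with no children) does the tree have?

5

33: root
8: left child of 33 (depth 1)
2: left child of 8 (depth 2)
37: right child of 33 (depth 1)
47: right child of 37 (depth 2)
28: right child of 8 (depth 2)
78: right child of 47 (depth 3)
51: left child of 78 (depth 4)
3: right child of 2 (depth 3)
14: left child of 28 (depth 3)
4: right child of 3 (depth 4)
66: right child of 51 (depth 5)
45: left child of 47 (depth 3)
35: left child of 37 (depth 2)
18: right child of 14 (depth 4)

Leaves: 4, 18, 35, 45, 66 — 5 in total.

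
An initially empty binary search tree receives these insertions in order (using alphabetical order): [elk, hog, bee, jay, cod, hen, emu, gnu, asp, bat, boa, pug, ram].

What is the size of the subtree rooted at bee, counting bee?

5

elk: root
hog: right child of elk (depth 1)
bee: left child of elk (depth 1)
jay: right child of hog (depth 2)
cod: right child of bee (depth 2)
hen: left child of hog (depth 2)
emu: left child of hen (depth 3)
gnu: right child of emu (depth 4)
asp: left child of bee (depth 2)
bat: right child of asp (depth 3)
boa: left child of cod (depth 3)
pug: right child of jay (depth 3)
ram: right child of pug (depth 4)

Subtree rooted at bee contains: bee, asp, bat, cod, boa — 5 nodes.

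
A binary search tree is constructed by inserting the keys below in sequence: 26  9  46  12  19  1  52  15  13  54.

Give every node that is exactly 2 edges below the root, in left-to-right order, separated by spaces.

1 12 52

26: root
9: left child of 26 (depth 1)
46: right child of 26 (depth 1)
12: right child of 9 (depth 2)
19: right child of 12 (depth 3)
1: left child of 9 (depth 2)
52: right child of 46 (depth 2)
15: left child of 19 (depth 4)
13: left child of 15 (depth 5)
54: right child of 52 (depth 3)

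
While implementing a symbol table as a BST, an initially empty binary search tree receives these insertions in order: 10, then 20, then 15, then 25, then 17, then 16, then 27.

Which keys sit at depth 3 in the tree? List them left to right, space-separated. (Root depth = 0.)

17 27

10: root
20: right child of 10 (depth 1)
15: left child of 20 (depth 2)
25: right child of 20 (depth 2)
17: right child of 15 (depth 3)
16: left child of 17 (depth 4)
27: right child of 25 (depth 3)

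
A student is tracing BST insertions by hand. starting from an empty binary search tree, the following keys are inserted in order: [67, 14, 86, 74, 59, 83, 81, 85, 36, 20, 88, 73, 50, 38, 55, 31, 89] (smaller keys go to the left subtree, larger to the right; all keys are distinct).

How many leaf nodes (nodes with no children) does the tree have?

7

Insert 67: tree is empty, so 67 becomes the root.
Insert 14: 14 < 67 → go left. Place as left child of 67.
Insert 86: 86 > 67 → go right. Place as right child of 67.
Insert 74: 74 > 67 → go right; 74 < 86 → go left. Place as left child of 86.
Insert 59: 59 < 67 → go left; 59 > 14 → go right. Place as right child of 14.
Insert 83: 83 > 67 → go right; 83 < 86 → go left; 83 > 74 → go right. Place as right child of 74.
Insert 81: 81 > 67 → go right; 81 < 86 → go left; 81 > 74 → go right; 81 < 83 → go left. Place as left child of 83.
Insert 85: 85 > 67 → go right; 85 < 86 → go left; 85 > 74 → go right; 85 > 83 → go right. Place as right child of 83.
Insert 36: 36 < 67 → go left; 36 > 14 → go right; 36 < 59 → go left. Place as left child of 59.
Insert 20: 20 < 67 → go left; 20 > 14 → go right; 20 < 59 → go left; 20 < 36 → go left. Place as left child of 36.
Insert 88: 88 > 67 → go right; 88 > 86 → go right. Place as right child of 86.
Insert 73: 73 > 67 → go right; 73 < 86 → go left; 73 < 74 → go left. Place as left child of 74.
Insert 50: 50 < 67 → go left; 50 > 14 → go right; 50 < 59 → go left; 50 > 36 → go right. Place as right child of 36.
Insert 38: 38 < 67 → go left; 38 > 14 → go right; 38 < 59 → go left; 38 > 36 → go right; 38 < 50 → go left. Place as left child of 50.
Insert 55: 55 < 67 → go left; 55 > 14 → go right; 55 < 59 → go left; 55 > 36 → go right; 55 > 50 → go right. Place as right child of 50.
Insert 31: 31 < 67 → go left; 31 > 14 → go right; 31 < 59 → go left; 31 < 36 → go left; 31 > 20 → go right. Place as right child of 20.
Insert 89: 89 > 67 → go right; 89 > 86 → go right; 89 > 88 → go right. Place as right child of 88.

Leaves: 31, 38, 55, 73, 81, 85, 89 — 7 in total.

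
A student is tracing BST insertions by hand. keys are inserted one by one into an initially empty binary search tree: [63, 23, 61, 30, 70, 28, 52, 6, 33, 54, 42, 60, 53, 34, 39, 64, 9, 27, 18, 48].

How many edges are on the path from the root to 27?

Resulting structure (node: left, right):
  63: L=23, R=70
  23: L=6, R=61
  61: L=30, R=–
  30: L=28, R=52
  70: L=64, R=–
  28: L=27, R=–
  52: L=33, R=54
  6: L=–, R=9
  33: L=–, R=42
  54: L=53, R=60
  42: L=34, R=48
  60: L=–, R=–
  53: L=–, R=–
  34: L=–, R=39
  39: L=–, R=–
  64: L=–, R=–
  9: L=–, R=18
  27: L=–, R=–
  18: L=–, R=–
  48: L=–, R=–

Path to 27: 63 → 23 → 61 → 30 → 28 → 27, which is 5 edges.

5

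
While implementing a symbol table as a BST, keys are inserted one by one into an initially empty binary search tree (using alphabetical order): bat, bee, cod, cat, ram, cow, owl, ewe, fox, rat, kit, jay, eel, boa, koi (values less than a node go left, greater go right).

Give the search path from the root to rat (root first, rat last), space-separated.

Resulting structure (node: left, right):
  bat: L=–, R=bee
  bee: L=–, R=cod
  cod: L=cat, R=ram
  cat: L=boa, R=–
  ram: L=cow, R=rat
  cow: L=–, R=owl
  owl: L=ewe, R=–
  ewe: L=eel, R=fox
  fox: L=–, R=kit
  rat: L=–, R=–
  kit: L=jay, R=koi
  jay: L=–, R=–
  eel: L=–, R=–
  boa: L=–, R=–
  koi: L=–, R=–

bat bee cod ram rat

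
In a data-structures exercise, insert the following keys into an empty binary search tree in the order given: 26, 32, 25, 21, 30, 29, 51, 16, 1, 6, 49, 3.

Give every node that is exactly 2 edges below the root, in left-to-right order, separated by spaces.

21 30 51

Insert 26: tree is empty, so 26 becomes the root.
Insert 32: 32 > 26 → go right. Place as right child of 26.
Insert 25: 25 < 26 → go left. Place as left child of 26.
Insert 21: 21 < 26 → go left; 21 < 25 → go left. Place as left child of 25.
Insert 30: 30 > 26 → go right; 30 < 32 → go left. Place as left child of 32.
Insert 29: 29 > 26 → go right; 29 < 32 → go left; 29 < 30 → go left. Place as left child of 30.
Insert 51: 51 > 26 → go right; 51 > 32 → go right. Place as right child of 32.
Insert 16: 16 < 26 → go left; 16 < 25 → go left; 16 < 21 → go left. Place as left child of 21.
Insert 1: 1 < 26 → go left; 1 < 25 → go left; 1 < 21 → go left; 1 < 16 → go left. Place as left child of 16.
Insert 6: 6 < 26 → go left; 6 < 25 → go left; 6 < 21 → go left; 6 < 16 → go left; 6 > 1 → go right. Place as right child of 1.
Insert 49: 49 > 26 → go right; 49 > 32 → go right; 49 < 51 → go left. Place as left child of 51.
Insert 3: 3 < 26 → go left; 3 < 25 → go left; 3 < 21 → go left; 3 < 16 → go left; 3 > 1 → go right; 3 < 6 → go left. Place as left child of 6.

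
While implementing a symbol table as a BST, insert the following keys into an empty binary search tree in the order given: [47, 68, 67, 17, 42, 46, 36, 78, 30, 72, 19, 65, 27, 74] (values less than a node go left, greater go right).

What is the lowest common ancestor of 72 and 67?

Resulting structure (node: left, right):
  47: L=17, R=68
  68: L=67, R=78
  67: L=65, R=–
  17: L=–, R=42
  42: L=36, R=46
  46: L=–, R=–
  36: L=30, R=–
  78: L=72, R=–
  30: L=19, R=–
  72: L=–, R=74
  19: L=–, R=27
  65: L=–, R=–
  27: L=–, R=–
  74: L=–, R=–

Path to 72: 47 → 68 → 78 → 72
Path to 67: 47 → 68 → 67
The paths share a prefix ending at 68, then split left and right.

68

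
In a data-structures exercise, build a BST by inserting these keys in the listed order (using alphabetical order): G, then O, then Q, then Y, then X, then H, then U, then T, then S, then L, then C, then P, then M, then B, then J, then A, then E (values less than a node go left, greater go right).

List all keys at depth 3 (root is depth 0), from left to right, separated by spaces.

A L P Y

G: root
O: right child of G (depth 1)
Q: right child of O (depth 2)
Y: right child of Q (depth 3)
X: left child of Y (depth 4)
H: left child of O (depth 2)
U: left child of X (depth 5)
T: left child of U (depth 6)
S: left child of T (depth 7)
L: right child of H (depth 3)
C: left child of G (depth 1)
P: left child of Q (depth 3)
M: right child of L (depth 4)
B: left child of C (depth 2)
J: left child of L (depth 4)
A: left child of B (depth 3)
E: right child of C (depth 2)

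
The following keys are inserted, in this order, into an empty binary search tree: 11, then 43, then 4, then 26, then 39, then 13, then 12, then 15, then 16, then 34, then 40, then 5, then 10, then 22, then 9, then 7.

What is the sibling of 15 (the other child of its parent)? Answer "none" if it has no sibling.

Insert 11: tree is empty, so 11 becomes the root.
Insert 43: 43 > 11 → go right. Place as right child of 11.
Insert 4: 4 < 11 → go left. Place as left child of 11.
Insert 26: 26 > 11 → go right; 26 < 43 → go left. Place as left child of 43.
Insert 39: 39 > 11 → go right; 39 < 43 → go left; 39 > 26 → go right. Place as right child of 26.
Insert 13: 13 > 11 → go right; 13 < 43 → go left; 13 < 26 → go left. Place as left child of 26.
Insert 12: 12 > 11 → go right; 12 < 43 → go left; 12 < 26 → go left; 12 < 13 → go left. Place as left child of 13.
Insert 15: 15 > 11 → go right; 15 < 43 → go left; 15 < 26 → go left; 15 > 13 → go right. Place as right child of 13.
Insert 16: 16 > 11 → go right; 16 < 43 → go left; 16 < 26 → go left; 16 > 13 → go right; 16 > 15 → go right. Place as right child of 15.
Insert 34: 34 > 11 → go right; 34 < 43 → go left; 34 > 26 → go right; 34 < 39 → go left. Place as left child of 39.
Insert 40: 40 > 11 → go right; 40 < 43 → go left; 40 > 26 → go right; 40 > 39 → go right. Place as right child of 39.
Insert 5: 5 < 11 → go left; 5 > 4 → go right. Place as right child of 4.
Insert 10: 10 < 11 → go left; 10 > 4 → go right; 10 > 5 → go right. Place as right child of 5.
Insert 22: 22 > 11 → go right; 22 < 43 → go left; 22 < 26 → go left; 22 > 13 → go right; 22 > 15 → go right; 22 > 16 → go right. Place as right child of 16.
Insert 9: 9 < 11 → go left; 9 > 4 → go right; 9 > 5 → go right; 9 < 10 → go left. Place as left child of 10.
Insert 7: 7 < 11 → go left; 7 > 4 → go right; 7 > 5 → go right; 7 < 10 → go left; 7 < 9 → go left. Place as left child of 9.

15's parent is 13; the other child of 13 is 12.

12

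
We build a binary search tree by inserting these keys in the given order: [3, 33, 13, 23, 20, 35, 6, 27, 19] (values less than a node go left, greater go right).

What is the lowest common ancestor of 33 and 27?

Insert 3: tree is empty, so 3 becomes the root.
Insert 33: 33 > 3 → go right. Place as right child of 3.
Insert 13: 13 > 3 → go right; 13 < 33 → go left. Place as left child of 33.
Insert 23: 23 > 3 → go right; 23 < 33 → go left; 23 > 13 → go right. Place as right child of 13.
Insert 20: 20 > 3 → go right; 20 < 33 → go left; 20 > 13 → go right; 20 < 23 → go left. Place as left child of 23.
Insert 35: 35 > 3 → go right; 35 > 33 → go right. Place as right child of 33.
Insert 6: 6 > 3 → go right; 6 < 33 → go left; 6 < 13 → go left. Place as left child of 13.
Insert 27: 27 > 3 → go right; 27 < 33 → go left; 27 > 13 → go right; 27 > 23 → go right. Place as right child of 23.
Insert 19: 19 > 3 → go right; 19 < 33 → go left; 19 > 13 → go right; 19 < 23 → go left; 19 < 20 → go left. Place as left child of 20.

Path to 33: 3 → 33
Path to 27: 3 → 33 → 13 → 23 → 27
33 lies on both paths and is an ancestor of the other node.

33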